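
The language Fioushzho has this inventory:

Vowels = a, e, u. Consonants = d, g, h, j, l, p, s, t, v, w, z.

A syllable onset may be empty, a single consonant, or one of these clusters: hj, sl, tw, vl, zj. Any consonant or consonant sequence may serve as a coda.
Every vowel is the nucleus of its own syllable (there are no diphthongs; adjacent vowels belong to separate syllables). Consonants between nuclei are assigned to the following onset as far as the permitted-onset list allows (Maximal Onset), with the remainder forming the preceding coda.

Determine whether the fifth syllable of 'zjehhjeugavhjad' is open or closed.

Vowels present: e, e, u, a, a; each is a nucleus, giving 5 syllables.
V1 /e/ – V2 /e/: /hhj/ splits as /h/ + /hj/ (/hj/ is the longest suffix that is a licit onset).
V2 /e/ – V3 /u/: hiatus — the boundary sits between the two vowels.
V3 /u/ – V4 /a/: just /g/ — single C goes to the following onset.
V4 /a/ – V5 /a/: /vhj/ — longest licit onset from the right is /hj/, leaving /v/ as coda.
Result: zjeh.hje.u.gav.hjad.
Syllable 5 is /hjad/ with coda /d/, so it is closed.

closed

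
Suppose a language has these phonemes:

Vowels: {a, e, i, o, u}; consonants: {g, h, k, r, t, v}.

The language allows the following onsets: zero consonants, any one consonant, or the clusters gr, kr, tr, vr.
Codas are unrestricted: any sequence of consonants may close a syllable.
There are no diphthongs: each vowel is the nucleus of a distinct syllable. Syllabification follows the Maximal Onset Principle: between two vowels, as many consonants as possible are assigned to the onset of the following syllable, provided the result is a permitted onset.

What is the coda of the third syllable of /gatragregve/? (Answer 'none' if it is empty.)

g

The vowels are a, a, e, e — 4 nuclei, so 4 syllables.
Between /a/ (V1) and /a/ (V2): /tr/ — entire cluster is a permitted onset → onset /tr/, coda ∅.
Between /a/ (V2) and /e/ (V3): cluster /gr/ — /gr/ is itself a permitted onset, so the whole cluster goes right; preceding coda = ∅.
Between /e/ (V3) and /e/ (V4): /gv/ — longest licit onset from the right is /v/, leaving /g/ as coda.
Syllabification: ga.tra.greg.ve.
Syllable 3 is /greg/: onset /gr/, nucleus /e/, coda /g/.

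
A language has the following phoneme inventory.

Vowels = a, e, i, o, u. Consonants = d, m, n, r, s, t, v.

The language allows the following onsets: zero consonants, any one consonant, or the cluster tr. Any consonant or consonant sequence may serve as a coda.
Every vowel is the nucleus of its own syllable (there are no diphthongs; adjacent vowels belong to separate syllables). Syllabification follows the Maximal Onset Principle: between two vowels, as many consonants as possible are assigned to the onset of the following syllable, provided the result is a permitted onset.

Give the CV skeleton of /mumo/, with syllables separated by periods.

Nuclei (vowels): u, o → 2 syllables.
Between /u/ (V1) and /o/ (V2): /m/ → onset of the next syllable (single consonants are always licit onsets).
Syllabification: mu.mo.
Mapping each syllable to C/V: /mu/ → CV, /mo/ → CV.

CV.CV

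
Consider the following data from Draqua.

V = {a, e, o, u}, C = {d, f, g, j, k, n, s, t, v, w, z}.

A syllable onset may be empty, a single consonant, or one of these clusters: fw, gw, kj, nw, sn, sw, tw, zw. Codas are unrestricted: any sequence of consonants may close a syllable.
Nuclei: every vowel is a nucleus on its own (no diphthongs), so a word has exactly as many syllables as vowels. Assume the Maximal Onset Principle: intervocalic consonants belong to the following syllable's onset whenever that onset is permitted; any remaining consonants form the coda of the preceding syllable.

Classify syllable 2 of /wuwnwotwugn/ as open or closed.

open

Nuclei (vowels): u, o, u → 3 syllables.
/u…o/ gap (V1→V2): /wnw/ — longest licit onset from the right is /nw/, leaving /w/ as coda.
/o…u/ gap (V2→V3): /tw/ — entire cluster is a permitted onset → onset /tw/, coda ∅.
Syllabification: wuw.nwo.twugn.
Syllable 2 is /nwo/; it ends in its nucleus with no coda, so it is open.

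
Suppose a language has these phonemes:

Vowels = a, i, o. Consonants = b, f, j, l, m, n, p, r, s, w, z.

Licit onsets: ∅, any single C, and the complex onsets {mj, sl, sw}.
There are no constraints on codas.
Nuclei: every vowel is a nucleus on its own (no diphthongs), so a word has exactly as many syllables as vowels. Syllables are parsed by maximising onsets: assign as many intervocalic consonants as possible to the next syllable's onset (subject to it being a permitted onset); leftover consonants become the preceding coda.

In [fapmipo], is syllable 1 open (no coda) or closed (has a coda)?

closed

Nuclei (vowels): a, i, o → 3 syllables.
Between /a/ (V1) and /i/ (V2): /pm/; trying suffixes from longest down, /m/ is the first permitted one, so coda /p/ | onset /m/.
Between /i/ (V2) and /o/ (V3): just /p/ — single C goes to the following onset.
Syllabification: fap.mi.po.
Syllable 1 is /fap/ with coda /p/, so it is closed.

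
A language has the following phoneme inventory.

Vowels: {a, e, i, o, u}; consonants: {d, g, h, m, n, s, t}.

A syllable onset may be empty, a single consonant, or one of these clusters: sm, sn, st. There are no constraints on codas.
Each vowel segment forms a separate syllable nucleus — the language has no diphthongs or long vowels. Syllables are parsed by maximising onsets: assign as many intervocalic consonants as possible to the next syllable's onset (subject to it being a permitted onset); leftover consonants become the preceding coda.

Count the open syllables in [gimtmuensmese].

Nuclei (vowels): i, u, e, e, e → 5 syllables.
/i…u/ gap (V1→V2): cluster /mtm/ — the longest permitted-onset suffix is /m/; onset = /m/, preceding coda = /mt/.
/u…e/ gap (V2→V3): nothing intervenes; syllable break is V.V.
/e…e/ gap (V3→V4): /nsm/ — longest licit onset from the right is /sm/, leaving /n/ as coda.
/e…e/ gap (V4→V5): /s/ → onset of the next syllable (single consonants are always licit onsets).
Syllabification: gimt.mu.en.sme.se.
Classifying each syllable: /gimt/ (closed), /mu/ (open), /en/ (closed), /sme/ (open), /se/ (open).
Open syllables: 3.

3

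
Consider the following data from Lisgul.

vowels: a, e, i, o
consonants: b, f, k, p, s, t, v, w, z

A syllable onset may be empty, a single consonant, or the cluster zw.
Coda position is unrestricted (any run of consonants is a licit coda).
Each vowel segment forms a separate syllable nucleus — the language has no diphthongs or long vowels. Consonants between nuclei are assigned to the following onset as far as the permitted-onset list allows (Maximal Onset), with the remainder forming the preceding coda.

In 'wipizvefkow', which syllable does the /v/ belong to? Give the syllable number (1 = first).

The vowels are i, i, e, o — 4 nuclei, so 4 syllables.
/i…i/ gap (V1→V2): just /p/ — single C goes to the following onset.
/i…e/ gap (V2→V3): /zv/; trying suffixes from longest down, /v/ is the first permitted one, so coda /z/ | onset /v/.
/e…o/ gap (V3→V4): cluster /fk/ — the longest permitted-onset suffix is /k/; onset = /k/, preceding coda = /f/.
Syllabification: wi.piz.vef.kow.
The /v/ is in the onset of syllable 3 (/vef/).

3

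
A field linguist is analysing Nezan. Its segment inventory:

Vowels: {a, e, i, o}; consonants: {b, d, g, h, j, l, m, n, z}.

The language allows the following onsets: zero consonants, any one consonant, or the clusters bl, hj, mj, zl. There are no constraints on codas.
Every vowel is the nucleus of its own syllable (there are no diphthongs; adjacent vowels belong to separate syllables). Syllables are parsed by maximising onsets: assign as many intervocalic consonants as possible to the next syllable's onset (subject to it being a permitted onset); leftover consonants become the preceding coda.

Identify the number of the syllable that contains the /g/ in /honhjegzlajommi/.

2

Nuclei (vowels): o, e, a, o, i → 5 syllables.
σ1/σ2 boundary: cluster /nhj/ — the longest permitted-onset suffix is /hj/; onset = /hj/, preceding coda = /n/.
σ2/σ3 boundary: /gzl/ — longest licit onset from the right is /zl/, leaving /g/ as coda.
σ3/σ4 boundary: /j/ is a single consonant, so it becomes the next onset.
σ4/σ5 boundary: /mm/ — longest licit onset from the right is /m/, leaving /m/ as coda.
Putting it together: hon.hjeg.zla.jom.mi.
The /g/ is in the coda of syllable 2 (/hjeg/).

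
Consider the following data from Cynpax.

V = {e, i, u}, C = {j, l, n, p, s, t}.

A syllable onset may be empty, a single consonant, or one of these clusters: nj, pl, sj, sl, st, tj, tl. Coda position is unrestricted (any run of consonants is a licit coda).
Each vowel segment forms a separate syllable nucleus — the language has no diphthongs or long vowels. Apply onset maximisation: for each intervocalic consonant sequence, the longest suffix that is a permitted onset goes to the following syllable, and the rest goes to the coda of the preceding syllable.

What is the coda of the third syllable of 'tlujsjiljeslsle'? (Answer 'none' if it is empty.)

sl

Nuclei (vowels): u, i, e, e → 4 syllables.
Between /u/ (V1) and /i/ (V2): /jsj/ splits as /j/ + /sj/ (/sj/ is the longest suffix that is a licit onset).
Between /i/ (V2) and /e/ (V3): cluster /lj/ — the longest permitted-onset suffix is /j/; onset = /j/, preceding coda = /l/.
Between /e/ (V3) and /e/ (V4): /slsl/ splits as /sl/ + /sl/ (/sl/ is the longest suffix that is a licit onset).
Result: tluj.sjil.jesl.sle.
Syllable 3 is /jesl/: onset /j/, nucleus /e/, coda /sl/.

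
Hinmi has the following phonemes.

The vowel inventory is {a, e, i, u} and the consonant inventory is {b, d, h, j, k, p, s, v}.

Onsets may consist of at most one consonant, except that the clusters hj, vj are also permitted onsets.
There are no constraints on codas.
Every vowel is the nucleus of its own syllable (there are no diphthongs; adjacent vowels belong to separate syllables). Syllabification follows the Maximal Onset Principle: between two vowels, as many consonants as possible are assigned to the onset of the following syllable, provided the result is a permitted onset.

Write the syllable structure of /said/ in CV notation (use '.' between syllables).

Nuclei (vowels): a, i → 2 syllables.
V1 /a/ – V2 /i/: nothing intervenes; syllable break is V.V.
Syllabification: sa.id.
Mapping each syllable to C/V: /sa/ → CV, /id/ → VC.

CV.VC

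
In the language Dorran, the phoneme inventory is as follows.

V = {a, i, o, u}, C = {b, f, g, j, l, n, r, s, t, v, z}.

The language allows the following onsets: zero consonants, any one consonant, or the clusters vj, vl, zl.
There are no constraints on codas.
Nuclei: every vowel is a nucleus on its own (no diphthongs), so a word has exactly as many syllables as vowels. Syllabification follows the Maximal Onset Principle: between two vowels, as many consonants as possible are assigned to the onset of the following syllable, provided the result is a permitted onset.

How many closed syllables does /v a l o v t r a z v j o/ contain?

2

The vowels are a, o, a, o — 4 nuclei, so 4 syllables.
/a…o/ gap (V1→V2): /l/ is a single consonant, so it becomes the next onset.
/o…a/ gap (V2→V3): cluster /vtr/ — the longest permitted-onset suffix is /r/; onset = /r/, preceding coda = /vt/.
/a…o/ gap (V3→V4): cluster /zvj/ — the longest permitted-onset suffix is /vj/; onset = /vj/, preceding coda = /z/.
Syllabification: va.lovt.raz.vjo.
Classifying each syllable: /va/ (open), /lovt/ (closed), /raz/ (closed), /vjo/ (open).
Closed syllables: 2.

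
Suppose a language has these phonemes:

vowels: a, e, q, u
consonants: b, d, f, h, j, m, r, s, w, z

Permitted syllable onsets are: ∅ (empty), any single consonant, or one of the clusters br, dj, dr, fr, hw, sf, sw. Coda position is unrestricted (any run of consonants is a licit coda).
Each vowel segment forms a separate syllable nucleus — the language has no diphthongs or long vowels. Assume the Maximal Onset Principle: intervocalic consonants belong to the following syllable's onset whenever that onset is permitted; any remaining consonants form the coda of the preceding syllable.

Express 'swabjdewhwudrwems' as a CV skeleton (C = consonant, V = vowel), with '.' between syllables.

CCVCC.CVC.CCVCC.CVCC

Nuclei (vowels): a, e, u, e → 4 syllables.
/a…e/ gap (V1→V2): /bjd/; trying suffixes from longest down, /d/ is the first permitted one, so coda /bj/ | onset /d/.
/e…u/ gap (V2→V3): cluster /whw/ — the longest permitted-onset suffix is /hw/; onset = /hw/, preceding coda = /w/.
/u…e/ gap (V3→V4): /drw/ — longest licit onset from the right is /w/, leaving /dr/ as coda.
So the parse is swabj.dew.hwudr.wems.
Mapping each syllable to C/V: /swabj/ → CCVCC, /dew/ → CVC, /hwudr/ → CCVCC, /wems/ → CVCC.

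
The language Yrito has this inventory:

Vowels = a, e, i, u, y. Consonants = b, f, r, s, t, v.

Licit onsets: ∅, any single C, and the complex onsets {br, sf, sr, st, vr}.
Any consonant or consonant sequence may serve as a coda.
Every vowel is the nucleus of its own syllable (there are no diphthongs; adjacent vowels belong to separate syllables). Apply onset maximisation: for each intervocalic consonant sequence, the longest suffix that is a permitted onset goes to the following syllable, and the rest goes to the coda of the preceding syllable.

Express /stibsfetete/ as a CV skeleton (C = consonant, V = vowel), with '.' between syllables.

Vowels present: i, e, e, e; each is a nucleus, giving 4 syllables.
/i…e/ gap (V1→V2): cluster /bsf/ — the longest permitted-onset suffix is /sf/; onset = /sf/, preceding coda = /b/.
/e…e/ gap (V2→V3): /t/ is a single consonant, so it becomes the next onset.
/e…e/ gap (V3→V4): /t/ is a single consonant, so it becomes the next onset.
Putting it together: stib.sfe.te.te.
Mapping each syllable to C/V: /stib/ → CCVC, /sfe/ → CCV, /te/ → CV, /te/ → CV.

CCVC.CCV.CV.CV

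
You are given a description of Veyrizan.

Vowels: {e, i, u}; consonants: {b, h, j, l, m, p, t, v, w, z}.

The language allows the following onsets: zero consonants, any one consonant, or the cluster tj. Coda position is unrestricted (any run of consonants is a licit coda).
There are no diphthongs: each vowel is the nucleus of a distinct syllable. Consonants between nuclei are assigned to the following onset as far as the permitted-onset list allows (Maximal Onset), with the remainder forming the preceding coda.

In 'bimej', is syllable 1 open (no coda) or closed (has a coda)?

Vowels present: i, e; each is a nucleus, giving 2 syllables.
Between /i/ (V1) and /e/ (V2): /m/ → onset of the next syllable (single consonants are always licit onsets).
So the parse is bi.mej.
Syllable 1 is /bi/; it ends in its nucleus with no coda, so it is open.

open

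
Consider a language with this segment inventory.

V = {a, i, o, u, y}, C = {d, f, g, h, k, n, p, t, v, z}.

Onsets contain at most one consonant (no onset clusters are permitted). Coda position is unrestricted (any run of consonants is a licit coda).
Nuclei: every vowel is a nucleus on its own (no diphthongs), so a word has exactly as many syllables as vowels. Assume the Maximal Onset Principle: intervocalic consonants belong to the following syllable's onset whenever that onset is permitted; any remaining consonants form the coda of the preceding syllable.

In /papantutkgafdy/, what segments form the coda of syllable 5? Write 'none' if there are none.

none

Nuclei (vowels): a, a, u, a, y → 5 syllables.
/a…a/ gap (V1→V2): /p/ → onset of the next syllable (single consonants are always licit onsets).
/a…u/ gap (V2→V3): /nt/ — longest licit onset from the right is /t/, leaving /n/ as coda.
/u…a/ gap (V3→V4): /tkg/ — longest licit onset from the right is /g/, leaving /tk/ as coda.
/a…y/ gap (V4→V5): /fd/; trying suffixes from longest down, /d/ is the first permitted one, so coda /f/ | onset /d/.
Putting it together: pa.pan.tutk.gaf.dy.
Syllable 5 is /dy/: onset /d/, nucleus /y/, coda ∅.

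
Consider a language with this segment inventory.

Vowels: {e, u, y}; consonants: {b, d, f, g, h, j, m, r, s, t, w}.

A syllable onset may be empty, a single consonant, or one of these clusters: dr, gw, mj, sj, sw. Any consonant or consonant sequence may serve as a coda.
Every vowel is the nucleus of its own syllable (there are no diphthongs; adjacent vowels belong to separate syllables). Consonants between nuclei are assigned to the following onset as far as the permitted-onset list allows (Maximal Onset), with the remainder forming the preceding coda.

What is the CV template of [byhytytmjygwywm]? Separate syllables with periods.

Vowels present: y, y, y, y, y; each is a nucleus, giving 5 syllables.
/y…y/ gap (V1→V2): /h/ → onset of the next syllable (single consonants are always licit onsets).
/y…y/ gap (V2→V3): /t/ is a single consonant, so it becomes the next onset.
/y…y/ gap (V3→V4): /tmj/ — longest licit onset from the right is /mj/, leaving /t/ as coda.
/y…y/ gap (V4→V5): /gw/ is a licit onset in full, so it all attaches to the next syllable.
Result: by.hy.tyt.mjy.gwywm.
Mapping each syllable to C/V: /by/ → CV, /hy/ → CV, /tyt/ → CVC, /mjy/ → CCV, /gwywm/ → CCVCC.

CV.CV.CVC.CCV.CCVCC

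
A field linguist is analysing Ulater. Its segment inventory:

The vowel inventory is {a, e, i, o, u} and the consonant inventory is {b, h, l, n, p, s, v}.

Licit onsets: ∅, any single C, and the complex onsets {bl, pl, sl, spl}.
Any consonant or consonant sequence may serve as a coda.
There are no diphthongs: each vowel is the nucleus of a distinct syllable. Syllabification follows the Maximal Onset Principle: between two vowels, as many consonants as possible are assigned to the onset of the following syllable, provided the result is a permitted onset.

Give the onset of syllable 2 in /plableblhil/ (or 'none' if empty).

bl

Vowels present: a, e, i; each is a nucleus, giving 3 syllables.
V1 /a/ – V2 /e/: /bl/ is a licit onset in full, so it all attaches to the next syllable.
V2 /e/ – V3 /i/: /blh/ — longest licit onset from the right is /h/, leaving /bl/ as coda.
So the parse is pla.blebl.hil.
Syllable 2 is /blebl/: onset /bl/, nucleus /e/, coda /bl/.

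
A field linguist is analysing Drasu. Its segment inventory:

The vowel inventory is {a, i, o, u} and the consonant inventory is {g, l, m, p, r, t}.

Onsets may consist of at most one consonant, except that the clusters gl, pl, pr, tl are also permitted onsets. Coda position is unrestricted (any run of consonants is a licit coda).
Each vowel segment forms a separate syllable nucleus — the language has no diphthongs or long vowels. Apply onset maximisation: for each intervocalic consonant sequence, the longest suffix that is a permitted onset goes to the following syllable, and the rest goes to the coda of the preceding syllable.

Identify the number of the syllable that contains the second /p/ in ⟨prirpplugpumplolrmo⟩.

Vowels present: i, u, u, o, o; each is a nucleus, giving 5 syllables.
σ1/σ2 boundary: /rppl/; trying suffixes from longest down, /pl/ is the first permitted one, so coda /rp/ | onset /pl/.
σ2/σ3 boundary: /gp/ — longest licit onset from the right is /p/, leaving /g/ as coda.
σ3/σ4 boundary: /mpl/; trying suffixes from longest down, /pl/ is the first permitted one, so coda /m/ | onset /pl/.
σ4/σ5 boundary: /lrm/ — longest licit onset from the right is /m/, leaving /lr/ as coda.
So the parse is prirp.plug.pum.plolr.mo.
The second /p/ is in the coda of syllable 1 (/prirp/).

1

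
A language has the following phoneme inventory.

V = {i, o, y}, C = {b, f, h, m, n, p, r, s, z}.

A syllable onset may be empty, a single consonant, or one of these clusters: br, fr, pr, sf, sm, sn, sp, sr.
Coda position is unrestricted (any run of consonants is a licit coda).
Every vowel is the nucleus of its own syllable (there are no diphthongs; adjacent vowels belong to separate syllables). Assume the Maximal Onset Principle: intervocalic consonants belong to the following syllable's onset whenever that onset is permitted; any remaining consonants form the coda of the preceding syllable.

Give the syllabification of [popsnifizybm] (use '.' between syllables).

pop.sni.fi.zybm

The vowels are o, i, i, y — 4 nuclei, so 4 syllables.
/o…i/ gap (V1→V2): /psn/ — longest licit onset from the right is /sn/, leaving /p/ as coda.
/i…i/ gap (V2→V3): /f/ is a single consonant, so it becomes the next onset.
/i…y/ gap (V3→V4): just /z/ — single C goes to the following onset.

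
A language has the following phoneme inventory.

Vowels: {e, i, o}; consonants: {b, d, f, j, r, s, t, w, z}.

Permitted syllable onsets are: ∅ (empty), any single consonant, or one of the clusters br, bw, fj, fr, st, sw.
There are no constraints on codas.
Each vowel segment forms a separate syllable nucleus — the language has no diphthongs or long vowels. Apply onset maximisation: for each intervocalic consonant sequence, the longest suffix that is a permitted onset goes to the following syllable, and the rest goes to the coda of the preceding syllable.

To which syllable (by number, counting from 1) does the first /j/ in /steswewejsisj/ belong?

3

Vowels present: e, e, e, i; each is a nucleus, giving 4 syllables.
Between /e/ (V1) and /e/ (V2): cluster /sw/ — /sw/ is itself a permitted onset, so the whole cluster goes right; preceding coda = ∅.
Between /e/ (V2) and /e/ (V3): /w/ is a single consonant, so it becomes the next onset.
Between /e/ (V3) and /i/ (V4): /js/; trying suffixes from longest down, /s/ is the first permitted one, so coda /j/ | onset /s/.
So the parse is ste.swe.wej.sisj.
The first /j/ is in the coda of syllable 3 (/wej/).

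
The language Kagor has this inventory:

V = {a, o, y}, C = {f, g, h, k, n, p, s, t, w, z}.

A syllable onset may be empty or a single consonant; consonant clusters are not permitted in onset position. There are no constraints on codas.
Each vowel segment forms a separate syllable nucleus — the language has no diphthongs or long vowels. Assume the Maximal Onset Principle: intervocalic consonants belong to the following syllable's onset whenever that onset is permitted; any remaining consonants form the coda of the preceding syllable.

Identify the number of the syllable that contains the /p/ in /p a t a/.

Nuclei (vowels): a, a → 2 syllables.
σ1/σ2 boundary: /t/ → onset of the next syllable (single consonants are always licit onsets).
So the parse is pa.ta.
The /p/ is in the onset of syllable 1 (/pa/).

1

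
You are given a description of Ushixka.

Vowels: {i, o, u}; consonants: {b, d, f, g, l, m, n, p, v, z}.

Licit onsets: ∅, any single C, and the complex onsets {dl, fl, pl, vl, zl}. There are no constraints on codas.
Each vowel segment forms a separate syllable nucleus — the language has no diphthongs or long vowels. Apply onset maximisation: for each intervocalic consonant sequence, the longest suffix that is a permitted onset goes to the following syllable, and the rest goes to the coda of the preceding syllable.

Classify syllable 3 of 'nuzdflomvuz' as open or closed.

closed

The vowels are u, o, u — 3 nuclei, so 3 syllables.
σ1/σ2 boundary: cluster /zdfl/ — the longest permitted-onset suffix is /fl/; onset = /fl/, preceding coda = /zd/.
σ2/σ3 boundary: /mv/ — longest licit onset from the right is /v/, leaving /m/ as coda.
Result: nuzd.flom.vuz.
Syllable 3 is /vuz/ with coda /z/, so it is closed.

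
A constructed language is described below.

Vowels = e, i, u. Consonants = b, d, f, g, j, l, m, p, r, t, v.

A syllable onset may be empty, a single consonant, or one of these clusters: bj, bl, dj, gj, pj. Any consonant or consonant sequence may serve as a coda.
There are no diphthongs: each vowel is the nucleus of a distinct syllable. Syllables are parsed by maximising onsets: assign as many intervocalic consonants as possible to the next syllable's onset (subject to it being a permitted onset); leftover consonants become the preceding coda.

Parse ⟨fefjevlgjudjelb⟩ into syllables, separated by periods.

fef.jevl.gju.djelb

The vowels are e, e, u, e — 4 nuclei, so 4 syllables.
Between /e/ (V1) and /e/ (V2): /fj/; trying suffixes from longest down, /j/ is the first permitted one, so coda /f/ | onset /j/.
Between /e/ (V2) and /u/ (V3): cluster /vlgj/ — the longest permitted-onset suffix is /gj/; onset = /gj/, preceding coda = /vl/.
Between /u/ (V3) and /e/ (V4): /dj/ — entire cluster is a permitted onset → onset /dj/, coda ∅.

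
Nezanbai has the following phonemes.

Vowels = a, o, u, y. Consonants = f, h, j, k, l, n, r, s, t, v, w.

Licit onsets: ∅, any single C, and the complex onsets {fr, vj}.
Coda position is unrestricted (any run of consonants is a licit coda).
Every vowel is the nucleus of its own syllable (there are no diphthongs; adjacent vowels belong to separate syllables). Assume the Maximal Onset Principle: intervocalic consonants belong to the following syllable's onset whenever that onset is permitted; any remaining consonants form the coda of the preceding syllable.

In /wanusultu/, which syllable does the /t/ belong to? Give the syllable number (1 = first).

Vowels present: a, u, u, u; each is a nucleus, giving 4 syllables.
σ1/σ2 boundary: just /n/ — single C goes to the following onset.
σ2/σ3 boundary: /s/ → onset of the next syllable (single consonants are always licit onsets).
σ3/σ4 boundary: /lt/; trying suffixes from longest down, /t/ is the first permitted one, so coda /l/ | onset /t/.
So the parse is wa.nu.sul.tu.
The /t/ is in the onset of syllable 4 (/tu/).

4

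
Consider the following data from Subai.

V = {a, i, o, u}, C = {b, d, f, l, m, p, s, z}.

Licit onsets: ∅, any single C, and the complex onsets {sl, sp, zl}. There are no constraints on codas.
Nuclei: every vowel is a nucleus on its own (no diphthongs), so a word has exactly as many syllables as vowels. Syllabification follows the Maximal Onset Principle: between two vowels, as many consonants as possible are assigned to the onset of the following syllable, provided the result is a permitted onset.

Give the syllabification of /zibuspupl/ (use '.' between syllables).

zi.bu.spupl

The vowels are i, u, u — 3 nuclei, so 3 syllables.
/i…u/ gap (V1→V2): /b/ → onset of the next syllable (single consonants are always licit onsets).
/u…u/ gap (V2→V3): cluster /sp/ — /sp/ is itself a permitted onset, so the whole cluster goes right; preceding coda = ∅.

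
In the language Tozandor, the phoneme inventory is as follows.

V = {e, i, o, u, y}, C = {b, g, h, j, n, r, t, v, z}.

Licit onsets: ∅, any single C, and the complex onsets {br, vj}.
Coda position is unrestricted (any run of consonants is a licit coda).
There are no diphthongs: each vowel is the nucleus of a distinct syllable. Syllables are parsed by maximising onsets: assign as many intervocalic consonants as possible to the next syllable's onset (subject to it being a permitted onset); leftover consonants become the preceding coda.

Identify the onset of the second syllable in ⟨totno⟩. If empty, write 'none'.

n

Nuclei (vowels): o, o → 2 syllables.
V1 /o/ – V2 /o/: /tn/; trying suffixes from longest down, /n/ is the first permitted one, so coda /t/ | onset /n/.
Putting it together: tot.no.
Syllable 2 is /no/: onset /n/, nucleus /o/, coda ∅.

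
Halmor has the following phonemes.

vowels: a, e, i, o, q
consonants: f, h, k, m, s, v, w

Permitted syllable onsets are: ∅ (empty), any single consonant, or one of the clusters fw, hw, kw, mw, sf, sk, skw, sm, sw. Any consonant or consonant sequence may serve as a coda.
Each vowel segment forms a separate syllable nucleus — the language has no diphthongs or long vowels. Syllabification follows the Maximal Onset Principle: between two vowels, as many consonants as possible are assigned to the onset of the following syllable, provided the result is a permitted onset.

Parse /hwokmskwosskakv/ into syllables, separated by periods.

The vowels are o, o, a — 3 nuclei, so 3 syllables.
σ1/σ2 boundary: cluster /kmskw/ — the longest permitted-onset suffix is /skw/; onset = /skw/, preceding coda = /km/.
σ2/σ3 boundary: /ssk/; trying suffixes from longest down, /sk/ is the first permitted one, so coda /s/ | onset /sk/.

hwokm.skwos.skakv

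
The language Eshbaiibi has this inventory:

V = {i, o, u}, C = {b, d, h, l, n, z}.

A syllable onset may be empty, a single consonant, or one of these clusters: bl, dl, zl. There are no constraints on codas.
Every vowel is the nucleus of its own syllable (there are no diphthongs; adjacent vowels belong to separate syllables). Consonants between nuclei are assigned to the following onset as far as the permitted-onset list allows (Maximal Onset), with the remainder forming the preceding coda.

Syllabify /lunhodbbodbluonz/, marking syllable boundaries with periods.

lun.hodb.bod.blu.onz

Nuclei (vowels): u, o, o, u, o → 5 syllables.
/u…o/ gap (V1→V2): /nh/; trying suffixes from longest down, /h/ is the first permitted one, so coda /n/ | onset /h/.
/o…o/ gap (V2→V3): /dbb/; trying suffixes from longest down, /b/ is the first permitted one, so coda /db/ | onset /b/.
/o…u/ gap (V3→V4): cluster /dbl/ — the longest permitted-onset suffix is /bl/; onset = /bl/, preceding coda = /d/.
/u…o/ gap (V4→V5): nothing intervenes; syllable break is V.V.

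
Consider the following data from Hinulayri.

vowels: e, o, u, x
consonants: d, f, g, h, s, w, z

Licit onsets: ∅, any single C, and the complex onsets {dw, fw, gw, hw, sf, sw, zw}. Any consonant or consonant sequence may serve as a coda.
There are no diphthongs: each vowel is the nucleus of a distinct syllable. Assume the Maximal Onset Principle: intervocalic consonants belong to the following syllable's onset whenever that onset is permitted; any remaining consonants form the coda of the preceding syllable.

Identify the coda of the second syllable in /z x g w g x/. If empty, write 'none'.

Vowels present: x, x; each is a nucleus, giving 2 syllables.
Between /x/ (V1) and /x/ (V2): /gwg/ splits as /gw/ + /g/ (/g/ is the longest suffix that is a licit onset).
Result: zxgw.gx.
Syllable 2 is /gx/: onset /g/, nucleus /x/, coda ∅.

none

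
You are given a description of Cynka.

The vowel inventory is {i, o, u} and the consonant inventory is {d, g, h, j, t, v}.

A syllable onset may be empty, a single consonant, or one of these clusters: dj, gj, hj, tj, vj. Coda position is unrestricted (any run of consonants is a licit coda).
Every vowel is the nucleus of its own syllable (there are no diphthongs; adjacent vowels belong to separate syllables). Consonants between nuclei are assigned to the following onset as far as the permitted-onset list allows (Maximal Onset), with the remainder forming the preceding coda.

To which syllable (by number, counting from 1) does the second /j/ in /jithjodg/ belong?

The vowels are i, o — 2 nuclei, so 2 syllables.
V1 /i/ – V2 /o/: /thj/ splits as /t/ + /hj/ (/hj/ is the longest suffix that is a licit onset).
Result: jit.hjodg.
The second /j/ is in the onset of syllable 2 (/hjodg/).

2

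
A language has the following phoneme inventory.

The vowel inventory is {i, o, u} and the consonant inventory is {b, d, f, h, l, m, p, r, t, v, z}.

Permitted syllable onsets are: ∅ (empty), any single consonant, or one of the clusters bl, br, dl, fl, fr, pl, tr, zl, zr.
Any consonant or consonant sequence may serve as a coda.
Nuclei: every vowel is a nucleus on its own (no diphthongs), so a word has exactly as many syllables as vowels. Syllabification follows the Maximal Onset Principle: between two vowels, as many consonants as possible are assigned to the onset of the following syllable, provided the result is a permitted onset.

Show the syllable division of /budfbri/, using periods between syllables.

Nuclei (vowels): u, i → 2 syllables.
Between /u/ (V1) and /i/ (V2): /dfbr/; trying suffixes from longest down, /br/ is the first permitted one, so coda /df/ | onset /br/.

budf.bri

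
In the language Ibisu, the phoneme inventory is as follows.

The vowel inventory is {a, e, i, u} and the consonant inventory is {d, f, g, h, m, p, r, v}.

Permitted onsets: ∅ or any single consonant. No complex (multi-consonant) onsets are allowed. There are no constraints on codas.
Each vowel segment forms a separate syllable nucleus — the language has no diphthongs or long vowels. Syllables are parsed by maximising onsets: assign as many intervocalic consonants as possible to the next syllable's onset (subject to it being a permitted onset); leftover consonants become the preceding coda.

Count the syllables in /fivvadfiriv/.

4

The vowels are i, a, i, i — 4 nuclei, so 4 syllables.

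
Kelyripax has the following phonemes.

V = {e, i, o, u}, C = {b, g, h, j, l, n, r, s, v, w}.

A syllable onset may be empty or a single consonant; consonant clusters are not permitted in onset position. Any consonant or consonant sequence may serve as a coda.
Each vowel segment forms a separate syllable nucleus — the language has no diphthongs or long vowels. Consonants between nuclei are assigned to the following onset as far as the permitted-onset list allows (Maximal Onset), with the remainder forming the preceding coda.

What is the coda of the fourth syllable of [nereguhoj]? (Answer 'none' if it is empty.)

The vowels are e, e, u, o — 4 nuclei, so 4 syllables.
Between /e/ (V1) and /e/ (V2): /r/ is a single consonant, so it becomes the next onset.
Between /e/ (V2) and /u/ (V3): /g/ → onset of the next syllable (single consonants are always licit onsets).
Between /u/ (V3) and /o/ (V4): /h/ → onset of the next syllable (single consonants are always licit onsets).
Result: ne.re.gu.hoj.
Syllable 4 is /hoj/: onset /h/, nucleus /o/, coda /j/.

j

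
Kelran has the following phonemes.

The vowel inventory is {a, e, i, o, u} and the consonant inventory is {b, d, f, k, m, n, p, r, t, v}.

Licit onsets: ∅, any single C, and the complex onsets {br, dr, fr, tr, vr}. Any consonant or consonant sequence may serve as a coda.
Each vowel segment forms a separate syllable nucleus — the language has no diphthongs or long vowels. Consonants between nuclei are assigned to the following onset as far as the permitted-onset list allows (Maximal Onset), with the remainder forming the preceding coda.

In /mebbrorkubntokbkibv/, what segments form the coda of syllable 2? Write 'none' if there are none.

Nuclei (vowels): e, o, u, o, i → 5 syllables.
σ1/σ2 boundary: /bbr/ splits as /b/ + /br/ (/br/ is the longest suffix that is a licit onset).
σ2/σ3 boundary: cluster /rk/ — the longest permitted-onset suffix is /k/; onset = /k/, preceding coda = /r/.
σ3/σ4 boundary: cluster /bnt/ — the longest permitted-onset suffix is /t/; onset = /t/, preceding coda = /bn/.
σ4/σ5 boundary: /kbk/ — longest licit onset from the right is /k/, leaving /kb/ as coda.
Result: meb.bror.kubn.tokb.kibv.
Syllable 2 is /bror/: onset /br/, nucleus /o/, coda /r/.

r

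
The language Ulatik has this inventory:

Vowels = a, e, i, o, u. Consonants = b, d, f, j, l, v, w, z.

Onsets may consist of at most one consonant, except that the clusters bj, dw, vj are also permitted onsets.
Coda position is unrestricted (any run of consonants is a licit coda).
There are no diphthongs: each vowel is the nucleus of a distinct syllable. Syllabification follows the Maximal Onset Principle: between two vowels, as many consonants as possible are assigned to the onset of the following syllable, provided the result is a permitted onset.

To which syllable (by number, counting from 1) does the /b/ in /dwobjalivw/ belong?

Vowels present: o, a, i; each is a nucleus, giving 3 syllables.
Between /o/ (V1) and /a/ (V2): /bj/ — entire cluster is a permitted onset → onset /bj/, coda ∅.
Between /a/ (V2) and /i/ (V3): /l/ is a single consonant, so it becomes the next onset.
Putting it together: dwo.bja.livw.
The /b/ is in the onset of syllable 2 (/bja/).

2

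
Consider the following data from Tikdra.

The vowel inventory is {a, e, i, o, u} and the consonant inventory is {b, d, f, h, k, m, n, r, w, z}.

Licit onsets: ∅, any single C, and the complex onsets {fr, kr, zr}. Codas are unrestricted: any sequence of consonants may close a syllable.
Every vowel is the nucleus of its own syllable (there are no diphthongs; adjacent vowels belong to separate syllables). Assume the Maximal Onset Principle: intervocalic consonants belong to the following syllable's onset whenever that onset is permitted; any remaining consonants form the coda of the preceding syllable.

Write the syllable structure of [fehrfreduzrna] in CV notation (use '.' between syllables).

CVCC.CCV.CVCC.CV

The vowels are e, e, u, a — 4 nuclei, so 4 syllables.
/e…e/ gap (V1→V2): /hrfr/; trying suffixes from longest down, /fr/ is the first permitted one, so coda /hr/ | onset /fr/.
/e…u/ gap (V2→V3): /d/ → onset of the next syllable (single consonants are always licit onsets).
/u…a/ gap (V3→V4): cluster /zrn/ — the longest permitted-onset suffix is /n/; onset = /n/, preceding coda = /zr/.
Syllabification: fehr.fre.duzr.na.
Mapping each syllable to C/V: /fehr/ → CVCC, /fre/ → CCV, /duzr/ → CVCC, /na/ → CV.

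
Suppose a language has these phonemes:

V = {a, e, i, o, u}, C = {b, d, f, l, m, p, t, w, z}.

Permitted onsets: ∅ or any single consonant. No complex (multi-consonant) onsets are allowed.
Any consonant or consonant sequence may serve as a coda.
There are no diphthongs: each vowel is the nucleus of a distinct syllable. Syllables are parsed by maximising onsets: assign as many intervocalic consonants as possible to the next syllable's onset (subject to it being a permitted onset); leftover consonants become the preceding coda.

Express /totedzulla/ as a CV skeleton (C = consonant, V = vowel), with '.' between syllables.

Nuclei (vowels): o, e, u, a → 4 syllables.
/o…e/ gap (V1→V2): /t/ → onset of the next syllable (single consonants are always licit onsets).
/e…u/ gap (V2→V3): /dz/; trying suffixes from longest down, /z/ is the first permitted one, so coda /d/ | onset /z/.
/u…a/ gap (V3→V4): /ll/ splits as /l/ + /l/ (/l/ is the longest suffix that is a licit onset).
Syllabification: to.ted.zul.la.
Mapping each syllable to C/V: /to/ → CV, /ted/ → CVC, /zul/ → CVC, /la/ → CV.

CV.CVC.CVC.CV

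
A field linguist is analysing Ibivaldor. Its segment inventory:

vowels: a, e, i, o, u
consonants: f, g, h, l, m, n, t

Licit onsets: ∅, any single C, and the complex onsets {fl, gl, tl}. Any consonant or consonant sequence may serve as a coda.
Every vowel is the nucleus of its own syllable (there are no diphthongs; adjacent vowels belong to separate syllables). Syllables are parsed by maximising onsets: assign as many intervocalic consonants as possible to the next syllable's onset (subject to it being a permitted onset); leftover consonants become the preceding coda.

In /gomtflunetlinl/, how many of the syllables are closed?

The vowels are o, u, e, i — 4 nuclei, so 4 syllables.
/o…u/ gap (V1→V2): /mtfl/; trying suffixes from longest down, /fl/ is the first permitted one, so coda /mt/ | onset /fl/.
/u…e/ gap (V2→V3): /n/ is a single consonant, so it becomes the next onset.
/e…i/ gap (V3→V4): /tl/ is a licit onset in full, so it all attaches to the next syllable.
Putting it together: gomt.flu.ne.tlinl.
Classifying each syllable: /gomt/ (closed), /flu/ (open), /ne/ (open), /tlinl/ (closed).
Closed syllables: 2.

2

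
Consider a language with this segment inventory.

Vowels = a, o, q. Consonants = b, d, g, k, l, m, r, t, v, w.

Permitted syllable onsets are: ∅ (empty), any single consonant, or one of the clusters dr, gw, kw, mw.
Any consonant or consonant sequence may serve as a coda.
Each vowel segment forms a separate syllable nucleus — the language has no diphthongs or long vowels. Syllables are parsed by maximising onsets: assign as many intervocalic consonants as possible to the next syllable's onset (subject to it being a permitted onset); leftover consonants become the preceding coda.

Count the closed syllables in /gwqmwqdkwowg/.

2

Vowels present: q, q, o; each is a nucleus, giving 3 syllables.
Between /q/ (V1) and /q/ (V2): cluster /mw/ — /mw/ is itself a permitted onset, so the whole cluster goes right; preceding coda = ∅.
Between /q/ (V2) and /o/ (V3): /dkw/ — longest licit onset from the right is /kw/, leaving /d/ as coda.
Syllabification: gwq.mwqd.kwowg.
Classifying each syllable: /gwq/ (open), /mwqd/ (closed), /kwowg/ (closed).
Closed syllables: 2.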